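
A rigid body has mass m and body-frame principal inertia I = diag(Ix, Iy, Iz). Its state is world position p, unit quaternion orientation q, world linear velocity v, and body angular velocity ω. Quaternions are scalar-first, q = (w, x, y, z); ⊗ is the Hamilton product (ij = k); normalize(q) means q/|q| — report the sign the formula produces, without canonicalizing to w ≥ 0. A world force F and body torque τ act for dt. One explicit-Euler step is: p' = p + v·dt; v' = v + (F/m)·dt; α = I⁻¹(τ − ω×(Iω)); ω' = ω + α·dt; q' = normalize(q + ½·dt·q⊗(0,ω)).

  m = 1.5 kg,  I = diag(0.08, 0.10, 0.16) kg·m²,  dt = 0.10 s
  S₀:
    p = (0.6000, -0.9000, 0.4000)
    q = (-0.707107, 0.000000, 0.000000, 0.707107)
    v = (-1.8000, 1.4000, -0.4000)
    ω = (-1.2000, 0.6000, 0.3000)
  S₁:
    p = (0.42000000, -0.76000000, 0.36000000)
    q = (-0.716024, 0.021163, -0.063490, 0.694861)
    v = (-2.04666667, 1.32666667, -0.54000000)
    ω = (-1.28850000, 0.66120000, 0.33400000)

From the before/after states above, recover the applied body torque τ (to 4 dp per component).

rate change Δω = (-0.08850000, 0.06120000, 0.03400000)
precession coupling = (0.0108, 0.0288, -0.0144)
I·α + gyro = (-0.0600, 0.0900, 0.0400)

τ = (-0.0600, 0.0900, 0.0400)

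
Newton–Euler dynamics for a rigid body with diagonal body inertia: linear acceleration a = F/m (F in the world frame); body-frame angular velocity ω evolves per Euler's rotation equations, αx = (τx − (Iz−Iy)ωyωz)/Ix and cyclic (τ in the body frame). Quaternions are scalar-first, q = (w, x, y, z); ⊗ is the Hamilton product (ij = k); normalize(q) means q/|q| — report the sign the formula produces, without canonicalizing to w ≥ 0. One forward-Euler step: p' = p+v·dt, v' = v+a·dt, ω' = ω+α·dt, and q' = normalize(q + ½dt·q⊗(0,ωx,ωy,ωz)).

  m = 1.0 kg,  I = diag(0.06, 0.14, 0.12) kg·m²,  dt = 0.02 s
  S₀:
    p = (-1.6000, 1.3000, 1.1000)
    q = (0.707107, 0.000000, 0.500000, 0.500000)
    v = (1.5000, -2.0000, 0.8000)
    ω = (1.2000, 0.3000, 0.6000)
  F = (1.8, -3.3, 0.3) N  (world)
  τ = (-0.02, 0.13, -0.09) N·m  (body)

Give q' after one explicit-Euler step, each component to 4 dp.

q' = (0.7025, 0.0100, 0.5081, 0.4982)

2q̇ = q⊗(0,ω) = (-0.4500000, 0.9985284, 0.8121321, -0.1757358)
q' = normalize(q + ½dt·q⊗(0,ω)) = (0.7025, 0.0100, 0.5081, 0.4982)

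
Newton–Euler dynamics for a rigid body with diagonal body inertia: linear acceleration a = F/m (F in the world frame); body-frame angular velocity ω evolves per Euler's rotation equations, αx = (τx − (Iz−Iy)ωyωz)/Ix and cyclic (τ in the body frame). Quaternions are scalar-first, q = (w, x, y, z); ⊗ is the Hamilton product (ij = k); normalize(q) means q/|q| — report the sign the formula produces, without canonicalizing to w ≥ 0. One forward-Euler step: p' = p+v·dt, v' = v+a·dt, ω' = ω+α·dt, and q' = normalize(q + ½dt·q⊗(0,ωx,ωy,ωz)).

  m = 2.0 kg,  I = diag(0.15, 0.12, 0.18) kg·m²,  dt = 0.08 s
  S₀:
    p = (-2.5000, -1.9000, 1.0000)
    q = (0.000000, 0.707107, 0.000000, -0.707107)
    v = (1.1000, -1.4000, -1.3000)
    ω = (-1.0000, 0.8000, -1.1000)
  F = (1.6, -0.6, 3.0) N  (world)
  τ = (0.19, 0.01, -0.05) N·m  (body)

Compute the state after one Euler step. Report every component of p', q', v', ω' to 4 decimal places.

gyro term ω×Iω = (-0.0528, -0.0330, 0.0240)
(τ − ω×Iω)/I = (1.6187, 0.3583, -0.4111)
new body rate ω' = (-0.8705, 0.8287, -1.1329)
q⊗(0,ω) = (-0.0707107, 0.5656856, 1.4849247, 0.5656856)
q' = normalize(q + ½dt·q⊗(0,ω)) = (-0.0028, 0.7281, 0.0593, -0.6829)
a = F/m = (0.8000, -0.3000, 1.5000)
p' = p + v·dt = (-2.4120, -2.0120, 0.8960)
new velocity v' = (1.1640, -1.4240, -1.1800)

p' = (-2.4120, -2.0120, 0.8960)
q' = (-0.0028, 0.7281, 0.0593, -0.6829)
v' = (1.1640, -1.4240, -1.1800)
ω' = (-0.8705, 0.8287, -1.1329)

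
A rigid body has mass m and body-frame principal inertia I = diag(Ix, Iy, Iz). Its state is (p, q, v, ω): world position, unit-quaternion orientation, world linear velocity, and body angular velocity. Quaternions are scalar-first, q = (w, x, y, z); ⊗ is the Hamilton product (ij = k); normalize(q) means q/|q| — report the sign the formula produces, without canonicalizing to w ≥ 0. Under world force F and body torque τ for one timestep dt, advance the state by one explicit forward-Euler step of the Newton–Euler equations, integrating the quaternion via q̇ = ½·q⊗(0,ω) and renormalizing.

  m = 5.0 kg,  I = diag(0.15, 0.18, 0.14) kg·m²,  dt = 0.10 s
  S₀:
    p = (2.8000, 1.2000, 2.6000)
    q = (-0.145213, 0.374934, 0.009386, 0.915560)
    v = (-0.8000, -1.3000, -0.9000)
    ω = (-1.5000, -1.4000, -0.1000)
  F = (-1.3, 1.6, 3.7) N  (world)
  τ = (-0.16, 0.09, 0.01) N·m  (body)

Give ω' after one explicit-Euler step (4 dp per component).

ω' = (-1.6029, -1.3508, -0.1379)

(τ − ω×Iω)/I = (-1.0293, 0.4917, -0.3786)
ω' = ω + α·dt = (-1.6029, -1.3508, -0.1379)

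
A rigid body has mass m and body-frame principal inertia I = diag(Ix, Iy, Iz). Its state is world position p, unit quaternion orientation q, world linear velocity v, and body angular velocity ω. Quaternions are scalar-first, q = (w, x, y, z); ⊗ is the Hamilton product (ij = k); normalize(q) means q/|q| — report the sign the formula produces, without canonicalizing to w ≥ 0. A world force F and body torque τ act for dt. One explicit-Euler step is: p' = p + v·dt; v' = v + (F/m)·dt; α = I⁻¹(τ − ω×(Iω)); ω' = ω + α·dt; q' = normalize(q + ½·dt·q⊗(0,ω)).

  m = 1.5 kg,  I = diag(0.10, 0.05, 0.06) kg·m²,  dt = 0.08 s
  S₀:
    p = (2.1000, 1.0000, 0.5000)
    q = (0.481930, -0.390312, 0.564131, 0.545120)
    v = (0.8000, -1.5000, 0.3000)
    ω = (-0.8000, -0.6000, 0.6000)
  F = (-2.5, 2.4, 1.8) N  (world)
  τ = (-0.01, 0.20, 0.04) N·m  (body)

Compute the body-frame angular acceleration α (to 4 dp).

gyro term ω×Iω = (-0.0036, -0.0192, -0.0240)
angular accel α = (-0.0640, 4.3840, 1.0667)

α = (-0.0640, 4.3840, 1.0667)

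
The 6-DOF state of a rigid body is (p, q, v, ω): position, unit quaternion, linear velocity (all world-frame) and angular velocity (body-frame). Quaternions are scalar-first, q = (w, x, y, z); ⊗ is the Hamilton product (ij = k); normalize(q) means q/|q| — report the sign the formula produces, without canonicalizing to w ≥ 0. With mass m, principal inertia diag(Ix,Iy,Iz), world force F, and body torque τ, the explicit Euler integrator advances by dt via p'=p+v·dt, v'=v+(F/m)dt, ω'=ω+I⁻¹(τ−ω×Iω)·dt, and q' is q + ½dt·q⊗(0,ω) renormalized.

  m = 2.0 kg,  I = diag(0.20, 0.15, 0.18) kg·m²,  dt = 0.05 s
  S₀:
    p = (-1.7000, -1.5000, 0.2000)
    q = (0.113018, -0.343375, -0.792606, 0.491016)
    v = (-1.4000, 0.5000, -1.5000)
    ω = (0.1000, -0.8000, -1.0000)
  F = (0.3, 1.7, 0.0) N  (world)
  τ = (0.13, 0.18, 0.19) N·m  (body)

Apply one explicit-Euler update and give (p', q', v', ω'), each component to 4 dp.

α = I⁻¹(τ − ω×Iω) = (0.5300, 1.2133, 1.0333)
ω + α·dt = (0.1265, -0.7393, -0.9483)
Hamilton product q⊗(0,ω) = (-0.1087313, 1.1967206, -0.3846878, 0.2409426)
q + ½dt·q⊗(0,ω), renormalized = (0.1102, -0.3133, -0.8018, 0.4968)
a = F/m = (0.1500, 0.8500, 0.0000)
new position p' = (-1.7700, -1.4750, 0.1250)
v + (F/m)dt = (-1.3925, 0.5425, -1.5000)

p' = (-1.7700, -1.4750, 0.1250)
q' = (0.1102, -0.3133, -0.8018, 0.4968)
v' = (-1.3925, 0.5425, -1.5000)
ω' = (0.1265, -0.7393, -0.9483)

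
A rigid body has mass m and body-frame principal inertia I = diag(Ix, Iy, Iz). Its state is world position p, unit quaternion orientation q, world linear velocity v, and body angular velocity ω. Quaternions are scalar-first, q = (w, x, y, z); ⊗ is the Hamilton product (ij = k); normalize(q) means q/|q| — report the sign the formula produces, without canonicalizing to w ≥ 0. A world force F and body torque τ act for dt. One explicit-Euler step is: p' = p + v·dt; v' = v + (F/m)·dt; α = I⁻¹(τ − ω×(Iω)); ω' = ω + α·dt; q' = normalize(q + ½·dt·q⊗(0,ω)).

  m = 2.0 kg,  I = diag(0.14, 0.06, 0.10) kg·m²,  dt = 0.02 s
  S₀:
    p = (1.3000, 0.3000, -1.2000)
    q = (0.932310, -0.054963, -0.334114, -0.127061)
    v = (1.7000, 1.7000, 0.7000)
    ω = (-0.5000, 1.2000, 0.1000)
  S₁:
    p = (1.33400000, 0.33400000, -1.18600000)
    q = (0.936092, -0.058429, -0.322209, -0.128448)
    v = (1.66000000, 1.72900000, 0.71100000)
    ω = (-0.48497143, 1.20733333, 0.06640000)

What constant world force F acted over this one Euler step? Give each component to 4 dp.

F = (-4.0000, 2.9000, 1.1000)

v₁ − v₀ = (-0.04000000, 0.02900000, 0.01100000)
applied force F = (-4.0000, 2.9000, 1.1000)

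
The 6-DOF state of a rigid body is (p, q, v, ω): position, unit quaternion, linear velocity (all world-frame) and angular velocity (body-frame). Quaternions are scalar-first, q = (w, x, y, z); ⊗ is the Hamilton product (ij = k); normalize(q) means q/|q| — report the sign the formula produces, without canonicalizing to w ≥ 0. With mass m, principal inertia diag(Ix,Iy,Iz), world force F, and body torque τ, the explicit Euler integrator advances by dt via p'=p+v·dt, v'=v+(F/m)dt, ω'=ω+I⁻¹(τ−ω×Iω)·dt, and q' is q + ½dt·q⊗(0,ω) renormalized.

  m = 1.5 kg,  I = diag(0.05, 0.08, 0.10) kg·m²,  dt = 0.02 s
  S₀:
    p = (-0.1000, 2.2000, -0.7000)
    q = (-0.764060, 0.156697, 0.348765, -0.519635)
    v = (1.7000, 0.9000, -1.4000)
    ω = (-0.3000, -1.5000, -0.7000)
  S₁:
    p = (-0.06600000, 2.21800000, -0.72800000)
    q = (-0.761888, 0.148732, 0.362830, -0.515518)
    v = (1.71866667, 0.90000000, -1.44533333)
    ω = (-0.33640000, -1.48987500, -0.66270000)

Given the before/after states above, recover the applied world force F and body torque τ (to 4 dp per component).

Δω = ω₁−ω₀ = (-0.03640000, 0.01012500, 0.03730000)
I·α + gyro = (-0.0700, 0.0300, 0.2000)
v₁ − v₀ = (0.01866667, 0.00000000, -0.04533333)
applied force F = (1.4000, 0.0000, -3.4000)

F = (1.4000, 0.0000, -3.4000)
τ = (-0.0700, 0.0300, 0.2000)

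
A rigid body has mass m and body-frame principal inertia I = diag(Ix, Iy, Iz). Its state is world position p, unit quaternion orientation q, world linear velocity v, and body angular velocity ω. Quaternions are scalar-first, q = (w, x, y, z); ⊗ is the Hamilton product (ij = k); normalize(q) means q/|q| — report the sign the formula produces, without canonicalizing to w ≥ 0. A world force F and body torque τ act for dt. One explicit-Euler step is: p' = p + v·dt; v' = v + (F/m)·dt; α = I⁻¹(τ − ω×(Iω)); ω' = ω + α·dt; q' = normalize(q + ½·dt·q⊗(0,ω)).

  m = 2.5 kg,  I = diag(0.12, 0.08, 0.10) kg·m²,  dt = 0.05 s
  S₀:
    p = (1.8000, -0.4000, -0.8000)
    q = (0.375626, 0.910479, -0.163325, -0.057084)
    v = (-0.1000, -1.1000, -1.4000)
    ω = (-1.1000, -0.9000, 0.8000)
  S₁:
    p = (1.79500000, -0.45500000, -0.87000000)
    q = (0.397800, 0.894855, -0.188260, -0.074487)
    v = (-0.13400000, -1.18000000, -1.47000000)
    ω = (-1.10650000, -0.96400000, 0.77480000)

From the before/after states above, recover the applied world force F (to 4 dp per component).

velocity change Δv = (-0.03400000, -0.08000000, -0.07000000)
F = m·Δv/dt = (-1.7000, -4.0000, -3.5000)

F = (-1.7000, -4.0000, -3.5000)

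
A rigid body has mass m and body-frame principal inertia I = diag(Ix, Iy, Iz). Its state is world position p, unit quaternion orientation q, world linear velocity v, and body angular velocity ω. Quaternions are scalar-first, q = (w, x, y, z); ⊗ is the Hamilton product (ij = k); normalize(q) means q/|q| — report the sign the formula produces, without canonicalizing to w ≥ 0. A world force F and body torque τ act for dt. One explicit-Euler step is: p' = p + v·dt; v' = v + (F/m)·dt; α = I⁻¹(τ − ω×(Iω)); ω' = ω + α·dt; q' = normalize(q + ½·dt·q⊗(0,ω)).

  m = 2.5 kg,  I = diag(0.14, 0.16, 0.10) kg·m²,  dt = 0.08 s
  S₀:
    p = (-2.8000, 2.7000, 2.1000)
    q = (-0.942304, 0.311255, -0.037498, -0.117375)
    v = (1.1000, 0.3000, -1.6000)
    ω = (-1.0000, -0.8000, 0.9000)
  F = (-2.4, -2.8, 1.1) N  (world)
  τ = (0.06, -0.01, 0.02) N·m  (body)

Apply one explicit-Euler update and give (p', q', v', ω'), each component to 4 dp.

p' = (-2.7120, 2.7240, 1.9720)
q' = (-0.9250, 0.3432, -0.0138, -0.1624)
v' = (1.0232, 0.2104, -1.5648)
ω' = (-0.9904, -0.7870, 0.9032)

a = F/m = (-0.9600, -1.1200, 0.4400)
new position p' = (-2.7120, 2.7240, 1.9720)
v' = v + a·dt = (1.0232, 0.2104, -1.5648)
ω×(Iω) gyroscopic = (0.0432, -0.0360, 0.0160)
α = I⁻¹(τ − ω×Iω) = (0.1200, 0.1625, 0.0400)
new body rate ω' = (-0.9904, -0.7870, 0.9032)
Hamilton product q⊗(0,ω) = (0.3868941, 0.8146558, 0.5910887, -1.1345756)
q + ½dt·q⊗(0,ω), renormalized = (-0.9250, 0.3432, -0.0138, -0.1624)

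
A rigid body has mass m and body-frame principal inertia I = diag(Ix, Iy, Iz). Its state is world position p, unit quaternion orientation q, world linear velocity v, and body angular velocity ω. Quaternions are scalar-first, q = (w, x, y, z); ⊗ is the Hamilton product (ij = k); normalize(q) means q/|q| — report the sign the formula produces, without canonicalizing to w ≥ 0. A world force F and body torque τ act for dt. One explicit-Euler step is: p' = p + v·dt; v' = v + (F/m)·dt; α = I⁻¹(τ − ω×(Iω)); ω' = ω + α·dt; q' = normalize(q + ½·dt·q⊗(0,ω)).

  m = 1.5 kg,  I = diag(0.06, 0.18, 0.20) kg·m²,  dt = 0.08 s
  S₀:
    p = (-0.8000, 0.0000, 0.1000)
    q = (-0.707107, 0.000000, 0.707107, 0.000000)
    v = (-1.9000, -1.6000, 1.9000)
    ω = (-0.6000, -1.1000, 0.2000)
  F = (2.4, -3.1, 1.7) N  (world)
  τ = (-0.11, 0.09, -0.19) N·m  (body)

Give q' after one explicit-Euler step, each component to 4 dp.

q' = (-0.6751, 0.0226, 0.7373, 0.0113)

2q̇ = q⊗(0,ω) = (0.7778177, 0.5656856, 0.7778177, 0.2828428)
q' = normalize(q + ½dt·q⊗(0,ω)) = (-0.6751, 0.0226, 0.7373, 0.0113)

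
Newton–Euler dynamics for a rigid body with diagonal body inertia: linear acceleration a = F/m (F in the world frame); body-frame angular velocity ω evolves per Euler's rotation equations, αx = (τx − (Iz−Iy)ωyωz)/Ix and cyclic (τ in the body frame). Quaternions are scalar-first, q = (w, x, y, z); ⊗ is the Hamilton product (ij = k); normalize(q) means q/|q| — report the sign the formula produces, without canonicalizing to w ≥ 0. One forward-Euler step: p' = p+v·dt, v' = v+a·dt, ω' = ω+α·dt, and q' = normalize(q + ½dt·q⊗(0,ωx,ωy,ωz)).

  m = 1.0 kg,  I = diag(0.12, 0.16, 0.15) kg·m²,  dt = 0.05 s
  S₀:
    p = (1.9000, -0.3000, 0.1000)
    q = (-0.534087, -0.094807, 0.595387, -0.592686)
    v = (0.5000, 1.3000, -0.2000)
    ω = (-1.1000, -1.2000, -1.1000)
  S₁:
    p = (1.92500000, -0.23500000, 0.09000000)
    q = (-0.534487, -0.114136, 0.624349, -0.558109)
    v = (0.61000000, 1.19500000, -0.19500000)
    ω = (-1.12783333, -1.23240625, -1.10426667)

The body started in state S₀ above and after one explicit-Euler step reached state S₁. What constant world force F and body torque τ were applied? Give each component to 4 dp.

v₁ − v₀ = (0.11000000, -0.10500000, 0.00500000)
m·(v₁−v₀)/dt = (2.2000, -2.1000, 0.1000)
rate change Δω = (-0.02783333, -0.03240625, -0.00426667)
I·α + gyro = (-0.0800, -0.1400, 0.0400)

F = (2.2000, -2.1000, 0.1000)
τ = (-0.0800, -0.1400, 0.0400)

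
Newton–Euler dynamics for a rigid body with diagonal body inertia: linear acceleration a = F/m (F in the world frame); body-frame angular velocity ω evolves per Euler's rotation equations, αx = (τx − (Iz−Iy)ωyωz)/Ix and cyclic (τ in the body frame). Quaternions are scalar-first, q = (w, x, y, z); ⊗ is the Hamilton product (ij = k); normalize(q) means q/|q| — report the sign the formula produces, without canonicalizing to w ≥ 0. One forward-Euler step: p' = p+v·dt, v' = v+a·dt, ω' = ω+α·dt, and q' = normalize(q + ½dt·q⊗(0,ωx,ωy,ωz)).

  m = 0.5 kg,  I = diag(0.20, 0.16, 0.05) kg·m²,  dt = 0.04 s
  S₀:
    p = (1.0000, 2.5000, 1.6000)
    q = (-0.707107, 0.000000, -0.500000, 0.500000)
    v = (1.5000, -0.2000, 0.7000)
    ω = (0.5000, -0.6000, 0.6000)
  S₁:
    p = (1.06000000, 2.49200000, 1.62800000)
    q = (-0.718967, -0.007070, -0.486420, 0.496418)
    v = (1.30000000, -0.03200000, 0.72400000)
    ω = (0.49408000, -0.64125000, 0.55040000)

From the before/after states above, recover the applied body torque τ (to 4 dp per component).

τ = (0.0100, -0.1200, -0.0500)

ω₁ − ω₀ = (-0.00592000, -0.04125000, -0.04960000)
ω₀×(Iω₀) = (0.0396, 0.0450, 0.0120)
τ = I·(Δω/dt) + ω₀×(Iω₀) = (0.0100, -0.1200, -0.0500)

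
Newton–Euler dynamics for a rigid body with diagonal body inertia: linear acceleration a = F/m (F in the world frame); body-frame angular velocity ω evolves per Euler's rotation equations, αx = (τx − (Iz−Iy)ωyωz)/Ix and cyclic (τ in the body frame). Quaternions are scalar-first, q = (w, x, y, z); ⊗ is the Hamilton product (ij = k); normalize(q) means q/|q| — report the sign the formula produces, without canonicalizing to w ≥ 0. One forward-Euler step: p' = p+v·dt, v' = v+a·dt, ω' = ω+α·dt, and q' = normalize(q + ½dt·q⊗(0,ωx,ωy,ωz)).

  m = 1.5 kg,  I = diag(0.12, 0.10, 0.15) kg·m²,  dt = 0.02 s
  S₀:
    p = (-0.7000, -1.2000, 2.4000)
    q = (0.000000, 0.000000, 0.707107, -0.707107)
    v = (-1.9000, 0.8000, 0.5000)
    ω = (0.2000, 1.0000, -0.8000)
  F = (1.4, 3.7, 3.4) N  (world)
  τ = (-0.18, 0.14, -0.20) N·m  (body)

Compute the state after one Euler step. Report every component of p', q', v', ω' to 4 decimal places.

p' = (-0.7380, -1.1840, 2.4100)
q' = (-0.0127, 0.0014, 0.7056, -0.7085)
v' = (-1.8813, 0.8493, 0.5453)
ω' = (0.1767, 1.0270, -0.8261)

precession coupling ω×(Iω) = (-0.0400, 0.0048, -0.0040)
(τ − ω×Iω)/I = (-1.1667, 1.3520, -1.3067)
new body rate ω' = (0.1767, 1.0270, -0.8261)
2q̇ = q⊗(0,ω) = (-1.2727926, 0.1414214, -0.1414214, -0.1414214)
q + ½dt·q⊗(0,ω), renormalized = (-0.0127, 0.0014, 0.7056, -0.7085)
linear accel F/m = (0.9333, 2.4667, 2.2667)
p + v·dt = (-0.7380, -1.1840, 2.4100)
v' = v + a·dt = (-1.8813, 0.8493, 0.5453)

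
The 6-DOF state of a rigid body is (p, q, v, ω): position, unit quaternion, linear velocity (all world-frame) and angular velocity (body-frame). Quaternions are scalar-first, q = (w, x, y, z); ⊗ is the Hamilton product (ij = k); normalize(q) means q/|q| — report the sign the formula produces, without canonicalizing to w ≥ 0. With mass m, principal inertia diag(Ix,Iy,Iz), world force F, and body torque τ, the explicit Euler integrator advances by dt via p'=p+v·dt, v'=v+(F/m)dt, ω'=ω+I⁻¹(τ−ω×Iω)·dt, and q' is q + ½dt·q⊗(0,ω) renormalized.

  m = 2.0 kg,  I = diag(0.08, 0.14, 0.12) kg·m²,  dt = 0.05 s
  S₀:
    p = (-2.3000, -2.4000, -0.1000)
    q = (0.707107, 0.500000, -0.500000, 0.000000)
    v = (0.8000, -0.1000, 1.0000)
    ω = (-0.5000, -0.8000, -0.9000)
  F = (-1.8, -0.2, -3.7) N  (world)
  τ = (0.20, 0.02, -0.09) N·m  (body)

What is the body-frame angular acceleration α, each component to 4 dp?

precession coupling ω×(Iω) = (-0.0144, -0.0180, 0.0240)
α = I⁻¹(τ − ω×Iω) = (2.6800, 0.2714, -0.9500)

α = (2.6800, 0.2714, -0.9500)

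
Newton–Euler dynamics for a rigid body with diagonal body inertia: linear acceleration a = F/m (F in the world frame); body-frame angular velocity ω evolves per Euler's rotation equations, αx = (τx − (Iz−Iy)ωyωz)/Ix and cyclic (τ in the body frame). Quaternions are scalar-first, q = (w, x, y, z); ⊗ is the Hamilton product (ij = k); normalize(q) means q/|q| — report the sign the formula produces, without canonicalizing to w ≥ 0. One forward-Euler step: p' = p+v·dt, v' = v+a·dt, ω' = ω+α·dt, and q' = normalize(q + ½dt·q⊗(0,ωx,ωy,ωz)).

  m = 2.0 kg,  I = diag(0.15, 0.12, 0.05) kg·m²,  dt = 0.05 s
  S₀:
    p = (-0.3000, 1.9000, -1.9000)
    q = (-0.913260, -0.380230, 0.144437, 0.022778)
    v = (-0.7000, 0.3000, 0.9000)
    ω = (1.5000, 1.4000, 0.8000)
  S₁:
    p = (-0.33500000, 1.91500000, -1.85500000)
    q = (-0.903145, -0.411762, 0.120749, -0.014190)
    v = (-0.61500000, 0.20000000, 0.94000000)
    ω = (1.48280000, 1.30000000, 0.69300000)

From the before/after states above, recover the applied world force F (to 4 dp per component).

F = (3.4000, -4.0000, 1.6000)

velocity change Δv = (0.08500000, -0.10000000, 0.04000000)
applied force F = (3.4000, -4.0000, 1.6000)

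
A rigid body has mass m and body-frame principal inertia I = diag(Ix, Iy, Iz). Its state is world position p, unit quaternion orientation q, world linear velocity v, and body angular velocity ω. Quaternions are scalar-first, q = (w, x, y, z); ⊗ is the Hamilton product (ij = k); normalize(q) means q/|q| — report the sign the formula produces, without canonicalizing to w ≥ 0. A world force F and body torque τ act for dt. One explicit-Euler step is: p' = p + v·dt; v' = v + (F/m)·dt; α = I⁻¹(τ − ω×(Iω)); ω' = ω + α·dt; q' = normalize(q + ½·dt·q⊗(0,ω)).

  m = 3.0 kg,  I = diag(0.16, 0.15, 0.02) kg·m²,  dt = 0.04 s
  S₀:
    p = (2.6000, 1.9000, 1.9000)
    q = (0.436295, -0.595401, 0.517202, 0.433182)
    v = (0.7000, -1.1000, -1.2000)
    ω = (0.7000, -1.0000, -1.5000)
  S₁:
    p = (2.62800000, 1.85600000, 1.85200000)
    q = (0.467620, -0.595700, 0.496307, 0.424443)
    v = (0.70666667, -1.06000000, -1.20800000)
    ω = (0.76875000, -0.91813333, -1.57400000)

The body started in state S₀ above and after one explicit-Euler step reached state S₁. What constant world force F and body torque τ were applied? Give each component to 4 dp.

Δω = ω₁−ω₀ = (0.06875000, 0.08186667, -0.07400000)
I·α + gyro = (0.0800, 0.1600, -0.0300)
velocity change Δv = (0.00666667, 0.04000000, -0.00800000)
m·(v₁−v₀)/dt = (0.5000, 3.0000, -0.6000)

F = (0.5000, 3.0000, -0.6000)
τ = (0.0800, 0.1600, -0.0300)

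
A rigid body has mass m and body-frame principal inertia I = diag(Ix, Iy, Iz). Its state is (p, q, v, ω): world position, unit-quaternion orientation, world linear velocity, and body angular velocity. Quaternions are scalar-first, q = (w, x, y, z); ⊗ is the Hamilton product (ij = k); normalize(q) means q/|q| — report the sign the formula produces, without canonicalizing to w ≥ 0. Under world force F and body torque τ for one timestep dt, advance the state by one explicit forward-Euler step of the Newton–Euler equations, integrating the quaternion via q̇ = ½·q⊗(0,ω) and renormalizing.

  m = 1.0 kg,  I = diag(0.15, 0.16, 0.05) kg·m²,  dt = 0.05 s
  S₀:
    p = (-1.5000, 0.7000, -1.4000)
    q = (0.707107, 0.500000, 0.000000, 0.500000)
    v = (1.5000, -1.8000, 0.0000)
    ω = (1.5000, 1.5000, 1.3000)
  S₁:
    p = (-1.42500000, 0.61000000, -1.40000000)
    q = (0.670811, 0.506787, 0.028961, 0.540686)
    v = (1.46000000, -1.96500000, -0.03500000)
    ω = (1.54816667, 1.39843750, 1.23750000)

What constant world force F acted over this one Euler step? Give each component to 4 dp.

F = (-0.8000, -3.3000, -0.7000)

v₁ − v₀ = (-0.04000000, -0.16500000, -0.03500000)
applied force F = (-0.8000, -3.3000, -0.7000)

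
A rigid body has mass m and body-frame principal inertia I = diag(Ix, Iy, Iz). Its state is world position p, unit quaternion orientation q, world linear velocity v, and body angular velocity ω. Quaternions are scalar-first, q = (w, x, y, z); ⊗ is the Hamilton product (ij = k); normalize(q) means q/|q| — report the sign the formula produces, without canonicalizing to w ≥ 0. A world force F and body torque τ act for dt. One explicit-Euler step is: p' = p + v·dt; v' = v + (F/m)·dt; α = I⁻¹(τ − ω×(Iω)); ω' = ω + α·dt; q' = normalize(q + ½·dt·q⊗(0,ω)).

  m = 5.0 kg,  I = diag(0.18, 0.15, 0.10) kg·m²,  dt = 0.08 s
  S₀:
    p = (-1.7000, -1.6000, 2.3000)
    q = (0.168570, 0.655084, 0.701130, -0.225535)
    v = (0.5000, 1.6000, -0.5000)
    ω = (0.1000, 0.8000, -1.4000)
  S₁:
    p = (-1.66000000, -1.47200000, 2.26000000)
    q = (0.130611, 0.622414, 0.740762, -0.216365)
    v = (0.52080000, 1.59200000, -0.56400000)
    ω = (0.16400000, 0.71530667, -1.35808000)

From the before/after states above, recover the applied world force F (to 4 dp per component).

F = (1.3000, -0.5000, -4.0000)

Δv = v₁−v₀ = (0.02080000, -0.00800000, -0.06400000)
applied force F = (1.3000, -0.5000, -4.0000)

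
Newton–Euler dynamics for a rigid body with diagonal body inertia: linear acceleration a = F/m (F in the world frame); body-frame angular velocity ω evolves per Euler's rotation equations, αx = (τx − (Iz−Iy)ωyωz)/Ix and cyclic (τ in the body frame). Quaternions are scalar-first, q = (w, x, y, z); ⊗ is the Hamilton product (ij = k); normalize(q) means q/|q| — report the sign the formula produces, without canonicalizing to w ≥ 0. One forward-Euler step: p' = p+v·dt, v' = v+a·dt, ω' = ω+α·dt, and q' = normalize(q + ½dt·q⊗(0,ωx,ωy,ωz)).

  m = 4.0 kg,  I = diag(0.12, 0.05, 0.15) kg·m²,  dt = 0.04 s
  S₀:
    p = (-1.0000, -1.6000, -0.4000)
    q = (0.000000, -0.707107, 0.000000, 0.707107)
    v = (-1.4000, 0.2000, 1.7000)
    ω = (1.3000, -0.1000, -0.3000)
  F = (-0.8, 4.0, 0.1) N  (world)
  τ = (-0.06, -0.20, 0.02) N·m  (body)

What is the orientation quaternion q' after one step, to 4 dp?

q' = (0.0226, -0.7054, 0.0141, 0.7083)

2q̇ = q⊗(0,ω) = (1.1313712, 0.0707107, 0.7071070, 0.0707107)
q' = normalize(q + ½dt·q⊗(0,ω)) = (0.0226, -0.7054, 0.0141, 0.7083)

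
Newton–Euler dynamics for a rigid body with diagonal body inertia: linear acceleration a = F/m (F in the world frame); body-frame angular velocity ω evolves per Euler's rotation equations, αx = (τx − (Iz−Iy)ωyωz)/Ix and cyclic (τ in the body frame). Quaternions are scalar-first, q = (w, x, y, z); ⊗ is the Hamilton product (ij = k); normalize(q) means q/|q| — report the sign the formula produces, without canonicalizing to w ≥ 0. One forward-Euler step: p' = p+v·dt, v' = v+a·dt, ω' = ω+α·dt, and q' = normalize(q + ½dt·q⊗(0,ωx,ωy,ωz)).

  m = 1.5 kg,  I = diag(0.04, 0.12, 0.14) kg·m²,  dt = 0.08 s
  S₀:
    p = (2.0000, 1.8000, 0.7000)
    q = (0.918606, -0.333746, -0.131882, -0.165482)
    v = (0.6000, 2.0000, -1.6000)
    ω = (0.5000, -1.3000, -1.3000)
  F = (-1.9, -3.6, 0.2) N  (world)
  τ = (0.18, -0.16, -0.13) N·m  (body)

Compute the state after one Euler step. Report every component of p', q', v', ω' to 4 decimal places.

p' = (2.0480, 1.9600, 0.5720)
q' = (0.9072, -0.3162, -0.1997, -0.1927)
v' = (0.4987, 1.8080, -1.5893)
ω' = (0.7924, -1.4500, -1.3446)

precession coupling ω×(Iω) = (0.0338, 0.0650, -0.0520)
α = I⁻¹(τ − ω×Iω) = (3.6550, -1.8750, -0.5571)
ω' = ω + α·dt = (0.7924, -1.4500, -1.3446)
q⊗(0,ω) = (-0.2197002, 0.4156230, -1.7107986, -0.6943770)
updated quaternion q' = (0.9072, -0.3162, -0.1997, -0.1927)
new position p' = (2.0480, 1.9600, 0.5720)
new velocity v' = (0.4987, 1.8080, -1.5893)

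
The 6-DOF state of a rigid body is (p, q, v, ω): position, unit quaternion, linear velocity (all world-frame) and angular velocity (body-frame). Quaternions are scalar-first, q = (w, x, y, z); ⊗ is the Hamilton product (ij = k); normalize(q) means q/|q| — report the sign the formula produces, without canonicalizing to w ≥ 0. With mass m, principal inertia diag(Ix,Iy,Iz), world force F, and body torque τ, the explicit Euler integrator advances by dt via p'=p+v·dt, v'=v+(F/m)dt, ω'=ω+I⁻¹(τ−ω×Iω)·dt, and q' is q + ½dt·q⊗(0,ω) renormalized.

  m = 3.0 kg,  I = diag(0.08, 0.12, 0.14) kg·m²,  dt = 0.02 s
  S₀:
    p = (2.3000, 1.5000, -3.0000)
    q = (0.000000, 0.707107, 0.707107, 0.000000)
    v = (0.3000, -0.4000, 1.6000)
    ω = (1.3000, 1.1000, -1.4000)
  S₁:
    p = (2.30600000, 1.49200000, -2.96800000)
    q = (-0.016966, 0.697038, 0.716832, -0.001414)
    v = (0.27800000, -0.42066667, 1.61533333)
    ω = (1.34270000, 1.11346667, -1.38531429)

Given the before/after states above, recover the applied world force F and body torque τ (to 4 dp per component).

F = (-3.3000, -3.1000, 2.3000)
τ = (0.1400, 0.1900, 0.1600)

Δω = ω₁−ω₀ = (0.04270000, 0.01346667, 0.01468571)
τ = I·(Δω/dt) + ω₀×(Iω₀) = (0.1400, 0.1900, 0.1600)
v₁ − v₀ = (-0.02200000, -0.02066667, 0.01533333)
F = m·Δv/dt = (-3.3000, -3.1000, 2.3000)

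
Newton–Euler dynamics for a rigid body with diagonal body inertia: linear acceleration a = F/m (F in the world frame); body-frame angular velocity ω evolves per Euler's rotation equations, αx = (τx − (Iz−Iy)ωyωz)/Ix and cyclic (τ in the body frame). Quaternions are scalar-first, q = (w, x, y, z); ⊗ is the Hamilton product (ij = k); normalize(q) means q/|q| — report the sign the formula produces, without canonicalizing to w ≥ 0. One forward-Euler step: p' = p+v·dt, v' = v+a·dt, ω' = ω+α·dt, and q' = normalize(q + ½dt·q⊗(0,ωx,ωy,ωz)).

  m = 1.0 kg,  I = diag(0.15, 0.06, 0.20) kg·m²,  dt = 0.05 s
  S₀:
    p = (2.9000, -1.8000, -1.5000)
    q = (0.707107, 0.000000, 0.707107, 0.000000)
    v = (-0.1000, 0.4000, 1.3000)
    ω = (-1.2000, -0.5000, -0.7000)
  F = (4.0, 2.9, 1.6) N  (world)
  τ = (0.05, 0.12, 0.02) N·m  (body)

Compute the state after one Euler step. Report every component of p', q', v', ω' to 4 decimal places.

gyro term ω×Iω = (0.0490, -0.0420, -0.0540)
angular accel α = (0.0067, 2.7000, 0.3700)
ω' = ω + α·dt = (-1.1997, -0.3650, -0.6815)
2q̇ = q⊗(0,ω) = (0.3535535, -1.3435033, -0.3535535, 0.3535535)
q + ½dt·q⊗(0,ω), renormalized = (0.7155, -0.0336, 0.6978, 0.0088)
new position p' = (2.8950, -1.7800, -1.4350)
new velocity v' = (0.1000, 0.5450, 1.3800)

p' = (2.8950, -1.7800, -1.4350)
q' = (0.7155, -0.0336, 0.6978, 0.0088)
v' = (0.1000, 0.5450, 1.3800)
ω' = (-1.1997, -0.3650, -0.6815)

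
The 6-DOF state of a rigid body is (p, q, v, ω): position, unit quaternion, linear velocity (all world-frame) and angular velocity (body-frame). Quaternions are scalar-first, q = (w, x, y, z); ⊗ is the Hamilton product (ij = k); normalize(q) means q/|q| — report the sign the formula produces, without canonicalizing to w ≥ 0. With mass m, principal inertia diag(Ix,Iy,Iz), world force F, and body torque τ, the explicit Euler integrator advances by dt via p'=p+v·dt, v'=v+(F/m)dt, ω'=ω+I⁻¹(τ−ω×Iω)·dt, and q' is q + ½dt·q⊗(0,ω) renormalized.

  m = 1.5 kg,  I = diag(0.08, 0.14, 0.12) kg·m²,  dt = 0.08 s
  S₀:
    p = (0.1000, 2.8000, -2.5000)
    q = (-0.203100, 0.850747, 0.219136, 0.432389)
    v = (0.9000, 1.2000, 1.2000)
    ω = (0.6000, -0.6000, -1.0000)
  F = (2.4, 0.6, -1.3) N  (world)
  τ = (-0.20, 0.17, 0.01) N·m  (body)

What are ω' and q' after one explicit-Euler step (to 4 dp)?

ω' = (0.4120, -0.5166, -0.9789)
q' = (-0.2007, 0.8463, 0.2680, 0.4143)

angular accel α = (-2.3500, 1.0429, 0.2633)
new body rate ω' = (0.4120, -0.5166, -0.9789)
2q̇ = q⊗(0,ω) = (0.0534224, -0.0815626, 1.2320404, -0.4388298)
q + ½dt·q⊗(0,ω), renormalized = (-0.2007, 0.8463, 0.2680, 0.4143)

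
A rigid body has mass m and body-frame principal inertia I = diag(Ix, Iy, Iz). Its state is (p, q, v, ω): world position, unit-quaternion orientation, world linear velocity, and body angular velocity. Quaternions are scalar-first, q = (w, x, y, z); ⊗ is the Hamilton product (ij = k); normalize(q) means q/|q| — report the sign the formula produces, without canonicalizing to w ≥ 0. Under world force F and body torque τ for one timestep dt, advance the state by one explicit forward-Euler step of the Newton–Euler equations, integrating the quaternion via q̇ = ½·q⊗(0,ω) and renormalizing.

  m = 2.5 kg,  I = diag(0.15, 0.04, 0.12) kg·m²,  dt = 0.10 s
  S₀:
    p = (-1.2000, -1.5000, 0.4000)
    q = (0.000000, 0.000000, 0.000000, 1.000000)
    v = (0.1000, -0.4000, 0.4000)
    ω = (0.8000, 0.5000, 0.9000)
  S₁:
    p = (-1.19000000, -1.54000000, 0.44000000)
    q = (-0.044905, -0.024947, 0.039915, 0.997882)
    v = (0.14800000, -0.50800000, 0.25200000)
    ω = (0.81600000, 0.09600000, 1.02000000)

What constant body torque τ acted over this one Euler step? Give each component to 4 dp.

ω₁ − ω₀ = (0.01600000, -0.40400000, 0.12000000)
applied torque τ = (0.0600, -0.1400, 0.1000)

τ = (0.0600, -0.1400, 0.1000)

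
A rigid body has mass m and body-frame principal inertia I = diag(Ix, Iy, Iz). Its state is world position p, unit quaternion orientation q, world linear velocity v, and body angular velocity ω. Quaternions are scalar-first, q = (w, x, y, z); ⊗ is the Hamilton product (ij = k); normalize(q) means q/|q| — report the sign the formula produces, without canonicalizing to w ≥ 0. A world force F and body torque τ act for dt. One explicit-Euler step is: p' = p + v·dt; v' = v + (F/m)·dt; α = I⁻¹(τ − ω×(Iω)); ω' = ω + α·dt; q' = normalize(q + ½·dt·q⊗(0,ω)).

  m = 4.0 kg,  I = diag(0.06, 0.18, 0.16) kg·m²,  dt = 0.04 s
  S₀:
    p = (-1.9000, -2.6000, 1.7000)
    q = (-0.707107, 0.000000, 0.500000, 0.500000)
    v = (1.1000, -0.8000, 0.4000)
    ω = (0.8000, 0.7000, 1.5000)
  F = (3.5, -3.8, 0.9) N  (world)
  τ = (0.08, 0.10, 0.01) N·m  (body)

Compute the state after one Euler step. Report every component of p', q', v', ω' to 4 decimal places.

ω×(Iω) gyroscopic = (-0.0210, -0.1200, 0.0672)
(τ − ω×Iω)/I = (1.6833, 1.2222, -0.3575)
new body rate ω' = (0.8673, 0.7489, 1.4857)
2q̇ = q⊗(0,ω) = (-1.1000000, -0.1656856, -0.0949749, -1.4606605)
updated quaternion q' = (-0.7286, -0.0033, 0.4978, 0.4705)
p + v·dt = (-1.8560, -2.6320, 1.7160)
new velocity v' = (1.1350, -0.8380, 0.4090)

p' = (-1.8560, -2.6320, 1.7160)
q' = (-0.7286, -0.0033, 0.4978, 0.4705)
v' = (1.1350, -0.8380, 0.4090)
ω' = (0.8673, 0.7489, 1.4857)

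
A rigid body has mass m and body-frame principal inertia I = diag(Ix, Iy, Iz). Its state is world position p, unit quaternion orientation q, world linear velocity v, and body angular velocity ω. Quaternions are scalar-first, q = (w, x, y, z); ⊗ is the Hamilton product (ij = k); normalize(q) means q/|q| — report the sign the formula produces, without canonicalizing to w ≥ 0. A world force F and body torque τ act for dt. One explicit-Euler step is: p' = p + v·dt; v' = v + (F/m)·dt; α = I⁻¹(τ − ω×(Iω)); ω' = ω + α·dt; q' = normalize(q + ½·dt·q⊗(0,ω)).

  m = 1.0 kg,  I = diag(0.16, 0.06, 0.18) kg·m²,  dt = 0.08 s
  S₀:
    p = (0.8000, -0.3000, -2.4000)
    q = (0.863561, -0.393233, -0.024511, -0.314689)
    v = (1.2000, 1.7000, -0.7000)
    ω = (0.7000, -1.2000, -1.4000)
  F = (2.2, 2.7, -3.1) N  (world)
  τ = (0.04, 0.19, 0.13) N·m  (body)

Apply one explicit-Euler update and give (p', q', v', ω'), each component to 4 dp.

p' = (0.8960, -0.1640, -2.4560)
q' = (0.8531, -0.3816, -0.0965, -0.3424)
v' = (1.3760, 1.9160, -0.9480)
ω' = (0.6192, -0.9728, -1.3796)

(τ − ω×Iω)/I = (-1.0100, 2.8400, 0.2556)
ω + α·dt = (0.6192, -0.9728, -1.3796)
q⊗(0,ω) = (-0.1947147, 0.2611813, -1.8070817, -0.7199481)
updated quaternion q' = (0.8531, -0.3816, -0.0965, -0.3424)
a = F/m = (2.2000, 2.7000, -3.1000)
new position p' = (0.8960, -0.1640, -2.4560)
new velocity v' = (1.3760, 1.9160, -0.9480)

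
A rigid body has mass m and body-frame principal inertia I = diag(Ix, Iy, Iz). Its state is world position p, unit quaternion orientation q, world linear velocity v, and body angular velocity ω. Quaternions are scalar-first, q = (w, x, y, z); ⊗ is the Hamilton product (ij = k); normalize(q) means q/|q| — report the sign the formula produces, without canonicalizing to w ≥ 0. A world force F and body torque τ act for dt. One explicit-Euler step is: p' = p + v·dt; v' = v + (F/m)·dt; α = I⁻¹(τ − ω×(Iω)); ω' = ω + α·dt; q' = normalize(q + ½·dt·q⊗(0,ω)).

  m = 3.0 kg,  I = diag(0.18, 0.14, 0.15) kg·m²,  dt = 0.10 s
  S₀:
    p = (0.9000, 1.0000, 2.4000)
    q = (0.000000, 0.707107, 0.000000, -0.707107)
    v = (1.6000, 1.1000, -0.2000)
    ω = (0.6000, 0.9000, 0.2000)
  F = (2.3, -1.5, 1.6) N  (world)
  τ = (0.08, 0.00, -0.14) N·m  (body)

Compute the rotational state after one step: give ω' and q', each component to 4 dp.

(τ − ω×Iω)/I = (0.4344, -0.0257, -0.7893)
new body rate ω' = (0.6434, 0.8974, 0.1211)
2q̇ = q⊗(0,ω) = (-0.2828428, 0.6363963, -0.5656856, 0.6363963)
q + ½dt·q⊗(0,ω), renormalized = (-0.0141, 0.7378, -0.0282, -0.6743)

ω' = (0.6434, 0.8974, 0.1211)
q' = (-0.0141, 0.7378, -0.0282, -0.6743)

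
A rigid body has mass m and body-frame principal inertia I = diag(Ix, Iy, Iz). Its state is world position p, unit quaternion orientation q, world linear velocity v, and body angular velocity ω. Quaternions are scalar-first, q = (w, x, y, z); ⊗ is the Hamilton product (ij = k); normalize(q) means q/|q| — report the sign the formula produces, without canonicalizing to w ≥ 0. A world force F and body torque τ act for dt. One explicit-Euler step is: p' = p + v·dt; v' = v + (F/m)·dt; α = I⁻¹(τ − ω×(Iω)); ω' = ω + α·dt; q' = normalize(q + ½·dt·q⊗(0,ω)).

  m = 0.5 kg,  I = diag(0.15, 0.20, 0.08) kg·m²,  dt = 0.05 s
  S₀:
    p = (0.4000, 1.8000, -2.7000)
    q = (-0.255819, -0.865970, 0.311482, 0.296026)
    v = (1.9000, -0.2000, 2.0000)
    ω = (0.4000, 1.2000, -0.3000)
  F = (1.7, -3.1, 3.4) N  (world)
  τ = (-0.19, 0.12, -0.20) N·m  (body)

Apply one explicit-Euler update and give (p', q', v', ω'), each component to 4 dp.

p' = (0.4950, 1.7900, -2.6000)
q' = (-0.2541, -0.8793, 0.3001, 0.2687)
v' = (2.0700, -0.5100, 2.3400)
ω' = (0.3223, 1.2321, -0.4400)

gyro term ω×Iω = (0.0432, -0.0084, 0.0240)
angular accel α = (-1.5547, 0.6420, -2.8000)
ω' = ω + α·dt = (0.3223, 1.2321, -0.4400)
2q̇ = q⊗(0,ω) = (0.0614174, -0.5510034, -0.4483634, -1.0870111)
q' = normalize(q + ½dt·q⊗(0,ω)) = (-0.2541, -0.8793, 0.3001, 0.2687)
a = (3.4000, -6.2000, 6.8000)
new position p' = (0.4950, 1.7900, -2.6000)
v + (F/m)dt = (2.0700, -0.5100, 2.3400)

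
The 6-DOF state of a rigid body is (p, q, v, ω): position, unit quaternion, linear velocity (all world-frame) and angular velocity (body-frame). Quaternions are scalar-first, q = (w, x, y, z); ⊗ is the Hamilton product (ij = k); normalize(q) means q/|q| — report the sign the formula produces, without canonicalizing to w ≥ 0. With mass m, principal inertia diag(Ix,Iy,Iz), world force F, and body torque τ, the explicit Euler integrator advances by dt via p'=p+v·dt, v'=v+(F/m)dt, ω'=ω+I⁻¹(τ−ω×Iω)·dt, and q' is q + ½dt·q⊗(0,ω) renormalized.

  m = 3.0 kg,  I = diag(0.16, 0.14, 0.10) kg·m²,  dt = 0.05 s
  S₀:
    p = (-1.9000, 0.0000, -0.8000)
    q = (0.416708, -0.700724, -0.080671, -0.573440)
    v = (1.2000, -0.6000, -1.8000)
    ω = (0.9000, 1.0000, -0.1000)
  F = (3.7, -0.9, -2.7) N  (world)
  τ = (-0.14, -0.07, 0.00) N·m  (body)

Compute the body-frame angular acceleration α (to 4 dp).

α = (-0.9000, -0.4614, 0.1800)

precession coupling ω×(Iω) = (0.0040, -0.0054, -0.0180)
α = I⁻¹(τ − ω×Iω) = (-0.9000, -0.4614, 0.1800)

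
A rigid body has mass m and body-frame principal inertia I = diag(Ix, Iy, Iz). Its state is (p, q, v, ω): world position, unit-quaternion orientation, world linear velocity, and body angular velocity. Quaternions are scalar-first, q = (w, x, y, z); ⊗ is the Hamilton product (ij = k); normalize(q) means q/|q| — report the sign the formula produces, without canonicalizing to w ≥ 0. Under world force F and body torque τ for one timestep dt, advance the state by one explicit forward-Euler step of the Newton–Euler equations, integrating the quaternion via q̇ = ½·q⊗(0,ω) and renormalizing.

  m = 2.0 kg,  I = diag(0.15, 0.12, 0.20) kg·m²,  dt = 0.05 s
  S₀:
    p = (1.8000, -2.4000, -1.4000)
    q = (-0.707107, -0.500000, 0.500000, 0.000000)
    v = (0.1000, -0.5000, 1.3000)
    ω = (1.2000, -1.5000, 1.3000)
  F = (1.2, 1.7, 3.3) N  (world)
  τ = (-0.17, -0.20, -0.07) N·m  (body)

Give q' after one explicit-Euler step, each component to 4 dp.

q' = (-0.6722, -0.5041, 0.5419, -0.0192)

q⊗(0,ω) = (1.3500000, -0.1985284, 1.7106605, -0.7692391)
updated quaternion q' = (-0.6722, -0.5041, 0.5419, -0.0192)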